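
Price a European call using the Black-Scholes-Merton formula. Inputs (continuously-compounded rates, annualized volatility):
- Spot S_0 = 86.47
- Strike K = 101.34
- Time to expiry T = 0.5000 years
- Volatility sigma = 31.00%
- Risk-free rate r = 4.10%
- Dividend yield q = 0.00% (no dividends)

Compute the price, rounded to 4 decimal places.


Answer: Price = 3.2489

Derivation:
d1 = (ln(S/K) + (r - q + 0.5*sigma^2) * T) / (sigma * sqrt(T)) = -0.52078947
d2 = d1 - sigma * sqrt(T) = -0.73999257
exp(-rT) = 0.97970870; exp(-qT) = 1.00000000
C = S_0 * exp(-qT) * N(d1) - K * exp(-rT) * N(d2)
N(d1) = 0.30125672; N(d2) = 0.22965225
C = 86.4700 * 1.00000000 * 0.30125672 - 101.3400 * 0.97970870 * 0.22965225 = 3.2489


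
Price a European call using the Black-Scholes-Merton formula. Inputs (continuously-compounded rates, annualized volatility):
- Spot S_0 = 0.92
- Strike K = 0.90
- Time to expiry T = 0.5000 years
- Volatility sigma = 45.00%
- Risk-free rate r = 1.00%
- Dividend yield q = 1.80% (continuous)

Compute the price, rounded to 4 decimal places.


Answer: Price = 0.1225

Derivation:
d1 = (ln(S/K) + (r - q + 0.5*sigma^2) * T) / (sigma * sqrt(T)) = 0.21560128
d2 = d1 - sigma * sqrt(T) = -0.10259677
exp(-rT) = 0.99501248; exp(-qT) = 0.99104038
C = S_0 * exp(-qT) * N(d1) - K * exp(-rT) * N(d2)
N(d1) = 0.58535072; N(d2) = 0.45914150
C = 0.9200 * 0.99104038 * 0.58535072 - 0.9000 * 0.99501248 * 0.45914150 = 0.1225


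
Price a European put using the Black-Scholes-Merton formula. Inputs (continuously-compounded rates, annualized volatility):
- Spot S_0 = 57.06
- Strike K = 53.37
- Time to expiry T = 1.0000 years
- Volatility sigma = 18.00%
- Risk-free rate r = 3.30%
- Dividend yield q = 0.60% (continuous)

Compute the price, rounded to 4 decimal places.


d1 = (ln(S/K) + (r - q + 0.5*sigma^2) * T) / (sigma * sqrt(T)) = 0.61141420
d2 = d1 - sigma * sqrt(T) = 0.43141420
exp(-rT) = 0.96753856; exp(-qT) = 0.99401796
P = K * exp(-rT) * N(-d2) - S_0 * exp(-qT) * N(-d1)
N(-d1) = 0.27046270; N(-d2) = 0.33308361
P = 53.3700 * 0.96753856 * 0.33308361 - 57.0600 * 0.99401796 * 0.27046270 = 1.8593

Answer: Price = 1.8593


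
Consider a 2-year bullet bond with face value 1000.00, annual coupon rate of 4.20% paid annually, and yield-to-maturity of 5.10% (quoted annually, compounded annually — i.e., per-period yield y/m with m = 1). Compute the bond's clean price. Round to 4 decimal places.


Coupon per period c = face * coupon_rate / m = 42.000000
Periods per year m = 1; per-period yield y/m = 0.051000
Number of cashflows N = 2
Cashflows (t years, CF_t, discount factor 1/(1+y/m)^(m*t), PV):
  t = 1.0000: CF_t = 42.000000, DF = 0.951475, PV = 39.961941
  t = 2.0000: CF_t = 1042.000000, DF = 0.905304, PV = 943.327048
Price P = sum_t PV_t = 983.288989

Answer: Price = 983.2890


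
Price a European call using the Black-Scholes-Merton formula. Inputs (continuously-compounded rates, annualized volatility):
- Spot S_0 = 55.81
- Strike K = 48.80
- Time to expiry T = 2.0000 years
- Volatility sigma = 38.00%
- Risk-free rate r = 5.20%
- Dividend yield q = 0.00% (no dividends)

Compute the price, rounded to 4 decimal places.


Answer: Price = 17.4764

Derivation:
d1 = (ln(S/K) + (r - q + 0.5*sigma^2) * T) / (sigma * sqrt(T)) = 0.71198722
d2 = d1 - sigma * sqrt(T) = 0.17458606
exp(-rT) = 0.90122530; exp(-qT) = 1.00000000
C = S_0 * exp(-qT) * N(d1) - K * exp(-rT) * N(d2)
N(d1) = 0.76176365; N(d2) = 0.56929755
C = 55.8100 * 1.00000000 * 0.76176365 - 48.8000 * 0.90122530 * 0.56929755 = 17.4764


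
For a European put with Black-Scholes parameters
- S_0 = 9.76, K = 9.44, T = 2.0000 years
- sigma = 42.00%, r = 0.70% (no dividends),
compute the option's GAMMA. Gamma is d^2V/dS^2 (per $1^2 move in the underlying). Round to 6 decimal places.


d1 = 0.3766798571; d2 = -0.2172898391
phi(d1) = 0.3716203945; exp(-qT) = 1.0000000000; exp(-rT) = 0.9860975443
Gamma = exp(-qT) * phi(d1) / (S * sigma * sqrt(T)) = 1.0000000000 * 0.3716203945 / (9.7600 * 0.4200 * 1.4142135624) = 0.064104

Answer: Gamma = 0.064104


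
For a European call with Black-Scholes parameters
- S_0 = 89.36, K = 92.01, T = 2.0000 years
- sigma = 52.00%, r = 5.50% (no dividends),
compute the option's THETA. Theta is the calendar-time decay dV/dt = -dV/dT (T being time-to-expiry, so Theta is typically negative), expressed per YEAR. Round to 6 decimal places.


Answer: Theta = -7.653283

Derivation:
d1 = 0.4775362534; d2 = -0.2578547990
phi(d1) = 0.3559521491; exp(-qT) = 1.0000000000; exp(-rT) = 0.8958341353
Theta = -S*exp(-qT)*phi(d1)*sigma/(2*sqrt(T)) - r*K*exp(-rT)*N(d2) + q*S*exp(-qT)*N(d1)
N(d1) = 0.6835098442; N(d2) = 0.3982594853; sqrt(T) = 1.4142135624
Term 1 = -89.3600 * 1.0000000000 * 0.3559521491 * 0.5200 / (2 * 1.4142135624) = -5.8478083305
Term 2 = -0.0550 * 92.0100 * 0.8958341353 * 0.3982594853 = -1.8054749006
Term 3 = 0 (no dividend yield, q = 0)
Theta = -5.8478083305 + (-1.8054749006) + (0.0000000000) = -7.653283


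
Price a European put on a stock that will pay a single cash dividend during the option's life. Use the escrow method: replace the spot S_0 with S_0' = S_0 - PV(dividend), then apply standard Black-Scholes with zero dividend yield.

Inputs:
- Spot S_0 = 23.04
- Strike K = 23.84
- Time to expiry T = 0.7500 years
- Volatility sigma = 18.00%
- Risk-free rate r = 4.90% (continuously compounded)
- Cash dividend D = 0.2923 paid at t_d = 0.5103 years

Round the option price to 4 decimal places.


Answer: Price = 1.5359

Derivation:
PV(D) = D * exp(-r * t_d) = 0.2923 * 0.97530533 = 0.28508175
S_0' = S_0 - PV(D) = 23.0400 - 0.28508175 = 22.75491825
d1 = (ln(S_0'/K) + (r + sigma^2/2)*T) / (sigma*sqrt(T)) = 0.01486014
d2 = d1 - sigma*sqrt(T) = -0.14102443
exp(-rT) = 0.96391708
N(-d1) = 0.49407188; N(-d2) = 0.55607468
P = K * exp(-rT) * N(-d2) - S_0' * N(-d1) = 23.8400 * 0.96391708 * 0.55607468 - 22.75491825 * 0.49407188 = 1.5359


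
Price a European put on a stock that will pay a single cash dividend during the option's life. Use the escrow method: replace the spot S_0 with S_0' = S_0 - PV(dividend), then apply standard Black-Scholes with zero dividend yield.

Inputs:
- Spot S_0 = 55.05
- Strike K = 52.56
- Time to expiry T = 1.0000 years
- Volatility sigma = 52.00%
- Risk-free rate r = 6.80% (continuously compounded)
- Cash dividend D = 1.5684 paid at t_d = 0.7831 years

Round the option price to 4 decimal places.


Answer: Price = 8.4446

Derivation:
PV(D) = D * exp(-r * t_d) = 1.5684 * 0.94814219 = 1.48706621
S_0' = S_0 - PV(D) = 55.0500 - 1.48706621 = 53.56293379
d1 = (ln(S_0'/K) + (r + sigma^2/2)*T) / (sigma*sqrt(T)) = 0.42711908
d2 = d1 - sigma*sqrt(T) = -0.09288092
exp(-rT) = 0.93426047
N(-d1) = 0.33464630; N(-d2) = 0.53700092
P = K * exp(-rT) * N(-d2) - S_0' * N(-d1) = 52.5600 * 0.93426047 * 0.53700092 - 53.56293379 * 0.33464630 = 8.4446


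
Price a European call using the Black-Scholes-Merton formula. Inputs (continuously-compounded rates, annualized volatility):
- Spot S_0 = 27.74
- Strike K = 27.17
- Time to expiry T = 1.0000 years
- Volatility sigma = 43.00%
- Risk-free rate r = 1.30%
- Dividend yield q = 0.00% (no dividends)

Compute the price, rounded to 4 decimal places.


d1 = (ln(S/K) + (r - q + 0.5*sigma^2) * T) / (sigma * sqrt(T)) = 0.29351626
d2 = d1 - sigma * sqrt(T) = -0.13648374
exp(-rT) = 0.98708414; exp(-qT) = 1.00000000
C = S_0 * exp(-qT) * N(d1) - K * exp(-rT) * N(d2)
N(d1) = 0.61543621; N(d2) = 0.44571944
C = 27.7400 * 1.00000000 * 0.61543621 - 27.1700 * 0.98708414 * 0.44571944 = 5.1184

Answer: Price = 5.1184


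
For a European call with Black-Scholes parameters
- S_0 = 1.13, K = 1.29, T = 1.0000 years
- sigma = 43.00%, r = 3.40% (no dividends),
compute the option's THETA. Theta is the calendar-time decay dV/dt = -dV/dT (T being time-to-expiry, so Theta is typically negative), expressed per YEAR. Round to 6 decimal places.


Answer: Theta = -0.110843

Derivation:
d1 = -0.0138943852; d2 = -0.4438943852
phi(d1) = 0.3989037736; exp(-qT) = 1.0000000000; exp(-rT) = 0.9665715046
Theta = -S*exp(-qT)*phi(d1)*sigma/(2*sqrt(T)) - r*K*exp(-rT)*N(d2) + q*S*exp(-qT)*N(d1)
N(d1) = 0.4944571206; N(d2) = 0.3285594721; sqrt(T) = 1.0000000000
Term 1 = -1.1300 * 1.0000000000 * 0.3989037736 * 0.4300 / (2 * 1.0000000000) = -0.0969136718
Term 2 = -0.0340 * 1.2900 * 0.9665715046 * 0.3285594721 = -0.0139288932
Term 3 = 0 (no dividend yield, q = 0)
Theta = -0.0969136718 + (-0.0139288932) + (0.0000000000) = -0.110843


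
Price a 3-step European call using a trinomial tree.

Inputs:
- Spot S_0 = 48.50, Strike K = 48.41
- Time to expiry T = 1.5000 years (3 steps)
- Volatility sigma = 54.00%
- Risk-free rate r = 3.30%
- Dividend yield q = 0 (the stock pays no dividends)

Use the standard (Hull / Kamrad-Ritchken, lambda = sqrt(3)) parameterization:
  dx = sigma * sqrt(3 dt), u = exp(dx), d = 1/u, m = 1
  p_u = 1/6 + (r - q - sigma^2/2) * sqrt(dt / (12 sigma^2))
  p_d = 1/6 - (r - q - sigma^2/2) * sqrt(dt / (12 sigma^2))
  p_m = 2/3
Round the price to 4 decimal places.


dt = T/N = 0.500000; dx = sigma*sqrt(3*dt) = 0.661362
u = exp(dx) = 1.937430; d = 1/u = 0.516148
p_u = 0.124027, p_m = 0.666667, p_d = 0.209306
Discount per step: exp(-r*dt) = 0.983635
Stock lattice S(k, j) with j the centered position index:
  k=0: S(0,+0) = 48.5000
  k=1: S(1,-1) = 25.0332; S(1,+0) = 48.5000; S(1,+1) = 93.9653
  k=2: S(2,-2) = 12.9208; S(2,-1) = 25.0332; S(2,+0) = 48.5000; S(2,+1) = 93.9653; S(2,+2) = 182.0513
  k=3: S(3,-3) = 6.6690; S(3,-2) = 12.9208; S(3,-1) = 25.0332; S(3,+0) = 48.5000; S(3,+1) = 93.9653; S(3,+2) = 182.0513; S(3,+3) = 352.7115
Terminal payoffs V(N, j) = max(S_T - K, 0):
  V(3,-3) = 0.000000; V(3,-2) = 0.000000; V(3,-1) = 0.000000; V(3,+0) = 0.090000; V(3,+1) = 45.555344; V(3,+2) = 133.641253; V(3,+3) = 304.301517
Backward induction: V(k, j) = exp(-r*dt) * [p_u * V(k+1, j+1) + p_m * V(k+1, j) + p_d * V(k+1, j-1)]
  V(2,-2) = exp(-r*dt) * [p_u*0.000000 + p_m*0.000000 + p_d*0.000000] = 0.000000
  V(2,-1) = exp(-r*dt) * [p_u*0.090000 + p_m*0.000000 + p_d*0.000000] = 0.010980
  V(2,+0) = exp(-r*dt) * [p_u*45.555344 + p_m*0.090000 + p_d*0.000000] = 5.616667
  V(2,+1) = exp(-r*dt) * [p_u*133.641253 + p_m*45.555344 + p_d*0.090000] = 46.195692
  V(2,+2) = exp(-r*dt) * [p_u*304.301517 + p_m*133.641253 + p_d*45.555344] = 134.139241
  V(1,-1) = exp(-r*dt) * [p_u*5.616667 + p_m*0.010980 + p_d*0.000000] = 0.692421
  V(1,+0) = exp(-r*dt) * [p_u*46.195692 + p_m*5.616667 + p_d*0.010980] = 9.321199
  V(1,+1) = exp(-r*dt) * [p_u*134.139241 + p_m*46.195692 + p_d*5.616667] = 47.814192
  V(0,+0) = exp(-r*dt) * [p_u*47.814192 + p_m*9.321199 + p_d*0.692421] = 12.088220

Answer: Price = V(0,0) = 12.0882


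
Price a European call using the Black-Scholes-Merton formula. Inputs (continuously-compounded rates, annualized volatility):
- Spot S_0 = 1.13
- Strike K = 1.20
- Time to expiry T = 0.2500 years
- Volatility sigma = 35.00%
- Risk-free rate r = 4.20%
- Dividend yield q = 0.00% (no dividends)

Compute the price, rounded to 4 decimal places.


d1 = (ln(S/K) + (r - q + 0.5*sigma^2) * T) / (sigma * sqrt(T)) = -0.19595099
d2 = d1 - sigma * sqrt(T) = -0.37095099
exp(-rT) = 0.98955493; exp(-qT) = 1.00000000
C = S_0 * exp(-qT) * N(d1) - K * exp(-rT) * N(d2)
N(d1) = 0.42232426; N(d2) = 0.35533702
C = 1.1300 * 1.00000000 * 0.42232426 - 1.2000 * 0.98955493 * 0.35533702 = 0.0553

Answer: Price = 0.0553


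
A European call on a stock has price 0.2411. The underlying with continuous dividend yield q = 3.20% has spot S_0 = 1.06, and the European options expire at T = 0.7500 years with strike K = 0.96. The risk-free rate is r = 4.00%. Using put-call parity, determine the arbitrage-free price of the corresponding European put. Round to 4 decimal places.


Put-call parity: C - P = S_0 * exp(-qT) - K * exp(-rT).
S_0 * exp(-qT) = 1.0600 * 0.97628571 = 1.03486285
K * exp(-rT) = 0.9600 * 0.97044553 = 0.93162771
P = C - S*exp(-qT) + K*exp(-rT)
P = 0.2411 - 1.03486285 + 0.93162771 = 0.1379

Answer: Put price = 0.1379


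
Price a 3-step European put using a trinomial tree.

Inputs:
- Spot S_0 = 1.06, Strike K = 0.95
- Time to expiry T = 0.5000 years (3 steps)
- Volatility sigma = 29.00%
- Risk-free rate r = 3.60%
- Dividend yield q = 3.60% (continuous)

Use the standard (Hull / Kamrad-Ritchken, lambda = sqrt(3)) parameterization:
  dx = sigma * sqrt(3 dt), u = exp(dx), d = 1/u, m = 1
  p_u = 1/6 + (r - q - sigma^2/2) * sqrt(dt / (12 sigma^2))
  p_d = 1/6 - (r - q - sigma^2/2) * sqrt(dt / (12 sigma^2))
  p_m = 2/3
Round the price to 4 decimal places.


dt = T/N = 0.166667; dx = sigma*sqrt(3*dt) = 0.205061
u = exp(dx) = 1.227600; d = 1/u = 0.814598
p_u = 0.149578, p_m = 0.666667, p_d = 0.183755
Discount per step: exp(-r*dt) = 0.994018
Stock lattice S(k, j) with j the centered position index:
  k=0: S(0,+0) = 1.0600
  k=1: S(1,-1) = 0.8635; S(1,+0) = 1.0600; S(1,+1) = 1.3013
  k=2: S(2,-2) = 0.7034; S(2,-1) = 0.8635; S(2,+0) = 1.0600; S(2,+1) = 1.3013; S(2,+2) = 1.5974
  k=3: S(3,-3) = 0.5730; S(3,-2) = 0.7034; S(3,-1) = 0.8635; S(3,+0) = 1.0600; S(3,+1) = 1.3013; S(3,+2) = 1.5974; S(3,+3) = 1.9610
Terminal payoffs V(N, j) = max(K - S_T, 0):
  V(3,-3) = 0.377025; V(3,-2) = 0.246617; V(3,-1) = 0.086526; V(3,+0) = 0.000000; V(3,+1) = 0.000000; V(3,+2) = 0.000000; V(3,+3) = 0.000000
Backward induction: V(k, j) = exp(-r*dt) * [p_u * V(k+1, j+1) + p_m * V(k+1, j) + p_d * V(k+1, j-1)]
  V(2,-2) = exp(-r*dt) * [p_u*0.086526 + p_m*0.246617 + p_d*0.377025] = 0.245158
  V(2,-1) = exp(-r*dt) * [p_u*0.000000 + p_m*0.086526 + p_d*0.246617] = 0.102385
  V(2,+0) = exp(-r*dt) * [p_u*0.000000 + p_m*0.000000 + p_d*0.086526] = 0.015805
  V(2,+1) = exp(-r*dt) * [p_u*0.000000 + p_m*0.000000 + p_d*0.000000] = 0.000000
  V(2,+2) = exp(-r*dt) * [p_u*0.000000 + p_m*0.000000 + p_d*0.000000] = 0.000000
  V(1,-1) = exp(-r*dt) * [p_u*0.015805 + p_m*0.102385 + p_d*0.245158] = 0.114978
  V(1,+0) = exp(-r*dt) * [p_u*0.000000 + p_m*0.015805 + p_d*0.102385] = 0.029175
  V(1,+1) = exp(-r*dt) * [p_u*0.000000 + p_m*0.000000 + p_d*0.015805] = 0.002887
  V(0,+0) = exp(-r*dt) * [p_u*0.002887 + p_m*0.029175 + p_d*0.114978] = 0.040764

Answer: Price = V(0,0) = 0.0408


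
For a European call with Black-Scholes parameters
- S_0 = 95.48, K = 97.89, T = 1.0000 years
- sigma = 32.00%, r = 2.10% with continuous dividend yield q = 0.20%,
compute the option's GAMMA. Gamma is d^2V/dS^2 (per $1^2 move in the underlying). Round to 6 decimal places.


d1 = 0.1414762569; d2 = -0.1785237431
phi(d1) = 0.3949696712; exp(-qT) = 0.9980019987; exp(-rT) = 0.9792189646
Gamma = exp(-qT) * phi(d1) / (S * sigma * sqrt(T)) = 0.9980019987 * 0.3949696712 / (95.4800 * 0.3200 * 1.0000000000) = 0.012901

Answer: Gamma = 0.012901


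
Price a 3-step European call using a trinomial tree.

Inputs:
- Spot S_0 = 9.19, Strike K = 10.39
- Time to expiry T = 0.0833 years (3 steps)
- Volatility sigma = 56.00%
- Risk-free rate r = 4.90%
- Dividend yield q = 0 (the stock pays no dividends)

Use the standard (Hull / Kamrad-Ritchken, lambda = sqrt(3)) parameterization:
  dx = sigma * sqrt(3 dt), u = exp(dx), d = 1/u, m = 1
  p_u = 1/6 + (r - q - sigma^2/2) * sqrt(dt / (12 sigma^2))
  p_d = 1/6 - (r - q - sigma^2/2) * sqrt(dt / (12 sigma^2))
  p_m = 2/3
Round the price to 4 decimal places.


dt = T/N = 0.027767; dx = sigma*sqrt(3*dt) = 0.161626
u = exp(dx) = 1.175420; d = 1/u = 0.850760
p_u = 0.157407, p_m = 0.666667, p_d = 0.175926
Discount per step: exp(-r*dt) = 0.998640
Stock lattice S(k, j) with j the centered position index:
  k=0: S(0,+0) = 9.1900
  k=1: S(1,-1) = 7.8185; S(1,+0) = 9.1900; S(1,+1) = 10.8021
  k=2: S(2,-2) = 6.6516; S(2,-1) = 7.8185; S(2,+0) = 9.1900; S(2,+1) = 10.8021; S(2,+2) = 12.6970
  k=3: S(3,-3) = 5.6590; S(3,-2) = 6.6516; S(3,-1) = 7.8185; S(3,+0) = 9.1900; S(3,+1) = 10.8021; S(3,+2) = 12.6970; S(3,+3) = 14.9243
Terminal payoffs V(N, j) = max(S_T - K, 0):
  V(3,-3) = 0.000000; V(3,-2) = 0.000000; V(3,-1) = 0.000000; V(3,+0) = 0.000000; V(3,+1) = 0.412112; V(3,+2) = 2.307021; V(3,+3) = 4.534336
Backward induction: V(k, j) = exp(-r*dt) * [p_u * V(k+1, j+1) + p_m * V(k+1, j) + p_d * V(k+1, j-1)]
  V(2,-2) = exp(-r*dt) * [p_u*0.000000 + p_m*0.000000 + p_d*0.000000] = 0.000000
  V(2,-1) = exp(-r*dt) * [p_u*0.000000 + p_m*0.000000 + p_d*0.000000] = 0.000000
  V(2,+0) = exp(-r*dt) * [p_u*0.412112 + p_m*0.000000 + p_d*0.000000] = 0.064781
  V(2,+1) = exp(-r*dt) * [p_u*2.307021 + p_m*0.412112 + p_d*0.000000] = 0.637015
  V(2,+2) = exp(-r*dt) * [p_u*4.534336 + p_m*2.307021 + p_d*0.412112] = 2.321091
  V(1,-1) = exp(-r*dt) * [p_u*0.064781 + p_m*0.000000 + p_d*0.000000] = 0.010183
  V(1,+0) = exp(-r*dt) * [p_u*0.637015 + p_m*0.064781 + p_d*0.000000] = 0.143263
  V(1,+1) = exp(-r*dt) * [p_u*2.321091 + p_m*0.637015 + p_d*0.064781] = 0.800339
  V(0,+0) = exp(-r*dt) * [p_u*0.800339 + p_m*0.143263 + p_d*0.010183] = 0.222975

Answer: Price = V(0,0) = 0.2230


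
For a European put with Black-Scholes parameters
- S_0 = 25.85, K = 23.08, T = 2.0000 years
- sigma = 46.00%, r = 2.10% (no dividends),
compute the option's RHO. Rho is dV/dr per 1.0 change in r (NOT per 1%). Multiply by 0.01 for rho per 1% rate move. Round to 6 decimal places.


d1 = 0.5640623986; d2 = -0.0864758401
phi(d1) = 0.3402680029; exp(-qT) = 1.0000000000; exp(-rT) = 0.9588697806
N(-d2) = 0.5344559195
Rho = -K*T*exp(-rT)*N(-d2) = -23.0800 * 2.0000 * 0.9588697806 * 0.5344559195 = -23.655783

Answer: Rho = -23.655783


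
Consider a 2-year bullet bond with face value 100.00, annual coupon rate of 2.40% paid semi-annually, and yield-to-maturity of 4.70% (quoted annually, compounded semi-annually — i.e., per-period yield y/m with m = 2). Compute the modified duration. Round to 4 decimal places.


Coupon per period c = face * coupon_rate / m = 1.200000
Periods per year m = 2; per-period yield y/m = 0.023500
Number of cashflows N = 4
Cashflows (t years, CF_t, discount factor 1/(1+y/m)^(m*t), PV):
  t = 0.5000: CF_t = 1.200000, DF = 0.977040, PV = 1.172447
  t = 1.0000: CF_t = 1.200000, DF = 0.954606, PV = 1.145528
  t = 1.5000: CF_t = 1.200000, DF = 0.932688, PV = 1.119226
  t = 2.0000: CF_t = 101.200000, DF = 0.911273, PV = 92.220851
Price P = sum_t PV_t = 95.658052
First compute Macaulay numerator sum_t t * PV_t:
  t * PV_t at t = 0.5000: 0.586224
  t * PV_t at t = 1.0000: 1.145528
  t * PV_t at t = 1.5000: 1.678839
  t * PV_t at t = 2.0000: 184.441702
Macaulay duration D = 187.852292 / 95.658052 = 1.963790
Modified duration = D / (1 + y/m) = 1.963790 / (1 + 0.023500) = 1.918700

Answer: Modified duration = 1.9187


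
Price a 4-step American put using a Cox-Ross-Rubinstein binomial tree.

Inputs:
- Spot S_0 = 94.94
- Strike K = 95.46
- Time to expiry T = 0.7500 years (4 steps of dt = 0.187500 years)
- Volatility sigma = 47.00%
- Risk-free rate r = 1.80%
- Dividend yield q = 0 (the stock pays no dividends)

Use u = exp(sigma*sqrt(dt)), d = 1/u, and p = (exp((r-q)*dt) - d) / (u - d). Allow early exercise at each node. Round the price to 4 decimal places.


dt = T/N = 0.187500
u = exp(sigma*sqrt(dt)) = 1.225705; d = 1/u = 0.815857
p = (exp((r-q)*dt) - d) / (u - d) = 0.457545
Discount per step: exp(-r*dt) = 0.996631
Stock lattice S(k, i) with i counting down-moves:
  k=0: S(0,0) = 94.9400
  k=1: S(1,0) = 116.3684; S(1,1) = 77.4575
  k=2: S(2,0) = 142.6333; S(2,1) = 94.9400; S(2,2) = 63.1942
  k=3: S(3,0) = 174.8263; S(3,1) = 116.3684; S(3,2) = 77.4575; S(3,3) = 51.5575
  k=4: S(4,0) = 214.2854; S(4,1) = 142.6333; S(4,2) = 94.9400; S(4,3) = 63.1942; S(4,4) = 42.0635
Terminal payoffs V(N, i) = max(K - S_T, 0):
  V(4,0) = 0.000000; V(4,1) = 0.000000; V(4,2) = 0.520000; V(4,3) = 32.265759; V(4,4) = 53.396464
Backward induction: V(k, i) = exp(-r*dt) * [p * V(k+1, i) + (1-p) * V(k+1, i+1)]; then take max(V_cont, immediate exercise) for American.
  V(3,0) = exp(-r*dt) * [p*0.000000 + (1-p)*0.000000] = 0.000000; exercise = 0.000000; V(3,0) = max -> 0.000000
  V(3,1) = exp(-r*dt) * [p*0.000000 + (1-p)*0.520000] = 0.281126; exercise = 0.000000; V(3,1) = max -> 0.281126
  V(3,2) = exp(-r*dt) * [p*0.520000 + (1-p)*32.265759] = 17.680885; exercise = 18.002520; V(3,2) = max -> 18.002520
  V(3,3) = exp(-r*dt) * [p*32.265759 + (1-p)*53.396464] = 43.580891; exercise = 43.902525; V(3,3) = max -> 43.902525
  V(2,0) = exp(-r*dt) * [p*0.000000 + (1-p)*0.281126] = 0.151985; exercise = 0.000000; V(2,0) = max -> 0.151985
  V(2,1) = exp(-r*dt) * [p*0.281126 + (1-p)*18.002520] = 9.860856; exercise = 0.520000; V(2,1) = max -> 9.860856
  V(2,2) = exp(-r*dt) * [p*18.002520 + (1-p)*43.902525] = 31.944125; exercise = 32.265759; V(2,2) = max -> 32.265759
  V(1,0) = exp(-r*dt) * [p*0.151985 + (1-p)*9.860856] = 5.400357; exercise = 0.000000; V(1,0) = max -> 5.400357
  V(1,1) = exp(-r*dt) * [p*9.860856 + (1-p)*32.265759] = 21.940343; exercise = 18.002520; V(1,1) = max -> 21.940343
  V(0,0) = exp(-r*dt) * [p*5.400357 + (1-p)*21.940343] = 14.324137; exercise = 0.520000; V(0,0) = max -> 14.324137

Answer: Price = V(0,0) = 14.3241


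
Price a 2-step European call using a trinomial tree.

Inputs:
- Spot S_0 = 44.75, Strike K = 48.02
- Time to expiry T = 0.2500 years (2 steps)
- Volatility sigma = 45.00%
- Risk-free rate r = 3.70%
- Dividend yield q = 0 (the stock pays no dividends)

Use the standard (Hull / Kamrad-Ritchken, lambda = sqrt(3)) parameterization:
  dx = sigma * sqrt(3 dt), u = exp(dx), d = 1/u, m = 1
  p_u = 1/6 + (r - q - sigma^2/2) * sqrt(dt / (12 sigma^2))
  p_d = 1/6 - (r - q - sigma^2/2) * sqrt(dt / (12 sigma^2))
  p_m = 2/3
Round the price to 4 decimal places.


dt = T/N = 0.125000; dx = sigma*sqrt(3*dt) = 0.275568
u = exp(dx) = 1.317278; d = 1/u = 0.759141
p_u = 0.152094, p_m = 0.666667, p_d = 0.181239
Discount per step: exp(-r*dt) = 0.995386
Stock lattice S(k, j) with j the centered position index:
  k=0: S(0,+0) = 44.7500
  k=1: S(1,-1) = 33.9716; S(1,+0) = 44.7500; S(1,+1) = 58.9482
  k=2: S(2,-2) = 25.7892; S(2,-1) = 33.9716; S(2,+0) = 44.7500; S(2,+1) = 58.9482; S(2,+2) = 77.6512
Terminal payoffs V(N, j) = max(S_T - K, 0):
  V(2,-2) = 0.000000; V(2,-1) = 0.000000; V(2,+0) = 0.000000; V(2,+1) = 10.928197; V(2,+2) = 29.631172
Backward induction: V(k, j) = exp(-r*dt) * [p_u * V(k+1, j+1) + p_m * V(k+1, j) + p_d * V(k+1, j-1)]
  V(1,-1) = exp(-r*dt) * [p_u*0.000000 + p_m*0.000000 + p_d*0.000000] = 0.000000
  V(1,+0) = exp(-r*dt) * [p_u*10.928197 + p_m*0.000000 + p_d*0.000000] = 1.654449
  V(1,+1) = exp(-r*dt) * [p_u*29.631172 + p_m*10.928197 + p_d*0.000000] = 11.737789
  V(0,+0) = exp(-r*dt) * [p_u*11.737789 + p_m*1.654449 + p_d*0.000000] = 2.874891

Answer: Price = V(0,0) = 2.8749


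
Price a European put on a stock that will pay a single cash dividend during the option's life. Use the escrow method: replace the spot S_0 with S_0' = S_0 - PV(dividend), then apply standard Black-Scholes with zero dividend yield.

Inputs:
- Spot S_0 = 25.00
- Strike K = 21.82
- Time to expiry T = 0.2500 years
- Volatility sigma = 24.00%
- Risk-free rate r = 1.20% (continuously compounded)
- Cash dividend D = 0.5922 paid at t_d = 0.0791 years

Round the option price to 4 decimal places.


Answer: Price = 0.2486

Derivation:
PV(D) = D * exp(-r * t_d) = 0.5922 * 0.99905125 = 0.59163815
S_0' = S_0 - PV(D) = 25.0000 - 0.59163815 = 24.40836185
d1 = (ln(S_0'/K) + (r + sigma^2/2)*T) / (sigma*sqrt(T)) = 1.01915660
d2 = d1 - sigma*sqrt(T) = 0.89915660
exp(-rT) = 0.99700450
N(-d1) = 0.15406431; N(-d2) = 0.18428463
P = K * exp(-rT) * N(-d2) - S_0' * N(-d1) = 21.8200 * 0.99700450 * 0.18428463 - 24.40836185 * 0.15406431 = 0.2486


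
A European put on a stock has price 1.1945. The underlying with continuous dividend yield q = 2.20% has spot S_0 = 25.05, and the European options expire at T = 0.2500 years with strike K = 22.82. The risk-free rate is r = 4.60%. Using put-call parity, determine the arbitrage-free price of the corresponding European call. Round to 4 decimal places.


Put-call parity: C - P = S_0 * exp(-qT) - K * exp(-rT).
S_0 * exp(-qT) = 25.0500 * 0.99451510 = 24.91260319
K * exp(-rT) = 22.8200 * 0.98856587 = 22.55907320
C = P + S*exp(-qT) - K*exp(-rT)
C = 1.1945 + 24.91260319 - 22.55907320 = 3.5480

Answer: Call price = 3.5480


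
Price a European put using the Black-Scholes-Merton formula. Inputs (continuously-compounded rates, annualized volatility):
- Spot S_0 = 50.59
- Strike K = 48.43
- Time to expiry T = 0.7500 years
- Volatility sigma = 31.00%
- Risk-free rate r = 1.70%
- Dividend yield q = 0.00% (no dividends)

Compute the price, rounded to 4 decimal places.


Answer: Price = 3.9820

Derivation:
d1 = (ln(S/K) + (r - q + 0.5*sigma^2) * T) / (sigma * sqrt(T)) = 0.34425710
d2 = d1 - sigma * sqrt(T) = 0.07578922
exp(-rT) = 0.98733094; exp(-qT) = 1.00000000
P = K * exp(-rT) * N(-d2) - S_0 * exp(-qT) * N(-d1)
N(-d1) = 0.36532647; N(-d2) = 0.46979339
P = 48.4300 * 0.98733094 * 0.46979339 - 50.5900 * 1.00000000 * 0.36532647 = 3.9820


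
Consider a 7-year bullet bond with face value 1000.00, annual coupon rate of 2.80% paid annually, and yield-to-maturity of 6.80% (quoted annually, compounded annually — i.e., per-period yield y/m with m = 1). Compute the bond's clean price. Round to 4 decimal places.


Coupon per period c = face * coupon_rate / m = 28.000000
Periods per year m = 1; per-period yield y/m = 0.068000
Number of cashflows N = 7
Cashflows (t years, CF_t, discount factor 1/(1+y/m)^(m*t), PV):
  t = 1.0000: CF_t = 28.000000, DF = 0.936330, PV = 26.217228
  t = 2.0000: CF_t = 28.000000, DF = 0.876713, PV = 24.547967
  t = 3.0000: CF_t = 28.000000, DF = 0.820892, PV = 22.984988
  t = 4.0000: CF_t = 28.000000, DF = 0.768626, PV = 21.521524
  t = 5.0000: CF_t = 28.000000, DF = 0.719687, PV = 20.151240
  t = 6.0000: CF_t = 28.000000, DF = 0.673864, PV = 18.868202
  t = 7.0000: CF_t = 1028.000000, DF = 0.630959, PV = 648.625989
Price P = sum_t PV_t = 782.917137

Answer: Price = 782.9171


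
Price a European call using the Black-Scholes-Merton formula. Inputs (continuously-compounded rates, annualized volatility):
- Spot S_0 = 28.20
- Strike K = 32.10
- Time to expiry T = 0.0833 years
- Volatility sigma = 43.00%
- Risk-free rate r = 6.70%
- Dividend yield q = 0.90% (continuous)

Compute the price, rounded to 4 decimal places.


Answer: Price = 0.3069

Derivation:
d1 = (ln(S/K) + (r - q + 0.5*sigma^2) * T) / (sigma * sqrt(T)) = -0.94275908
d2 = d1 - sigma * sqrt(T) = -1.06686456
exp(-rT) = 0.99443445; exp(-qT) = 0.99925058
C = S_0 * exp(-qT) * N(d1) - K * exp(-rT) * N(d2)
N(d1) = 0.17290207; N(d2) = 0.14301650
C = 28.2000 * 0.99925058 * 0.17290207 - 32.1000 * 0.99443445 * 0.14301650 = 0.3069


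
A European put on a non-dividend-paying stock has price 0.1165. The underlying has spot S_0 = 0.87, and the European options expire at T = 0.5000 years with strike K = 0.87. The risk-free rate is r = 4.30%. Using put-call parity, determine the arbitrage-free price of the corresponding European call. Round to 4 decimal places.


Put-call parity: C - P = S_0 * exp(-qT) - K * exp(-rT).
S_0 * exp(-qT) = 0.8700 * 1.00000000 = 0.87000000
K * exp(-rT) = 0.8700 * 0.97872948 = 0.85149465
C = P + S*exp(-qT) - K*exp(-rT)
C = 0.1165 + 0.87000000 - 0.85149465 = 0.1350

Answer: Call price = 0.1350


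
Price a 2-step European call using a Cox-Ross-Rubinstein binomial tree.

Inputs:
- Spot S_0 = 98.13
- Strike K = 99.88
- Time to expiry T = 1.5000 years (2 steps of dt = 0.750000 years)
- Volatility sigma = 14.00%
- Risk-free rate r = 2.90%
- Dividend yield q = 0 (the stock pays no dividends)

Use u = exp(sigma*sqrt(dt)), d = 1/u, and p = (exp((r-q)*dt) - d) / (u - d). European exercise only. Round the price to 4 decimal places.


dt = T/N = 0.750000
u = exp(sigma*sqrt(dt)) = 1.128900; d = 1/u = 0.885818
p = (exp((r-q)*dt) - d) / (u - d) = 0.560182
Discount per step: exp(-r*dt) = 0.978485
Stock lattice S(k, i) with i counting down-moves:
  k=0: S(0,0) = 98.1300
  k=1: S(1,0) = 110.7789; S(1,1) = 86.9253
  k=2: S(2,0) = 125.0583; S(2,1) = 98.1300; S(2,2) = 77.0000
Terminal payoffs V(N, i) = max(S_T - K, 0):
  V(2,0) = 25.178327; V(2,1) = 0.000000; V(2,2) = 0.000000
Backward induction: V(k, i) = exp(-r*dt) * [p * V(k+1, i) + (1-p) * V(k+1, i+1)].
  V(1,0) = exp(-r*dt) * [p*25.178327 + (1-p)*0.000000] = 13.800997
  V(1,1) = exp(-r*dt) * [p*0.000000 + (1-p)*0.000000] = 0.000000
  V(0,0) = exp(-r*dt) * [p*13.800997 + (1-p)*0.000000] = 7.564741

Answer: Price = V(0,0) = 7.5647


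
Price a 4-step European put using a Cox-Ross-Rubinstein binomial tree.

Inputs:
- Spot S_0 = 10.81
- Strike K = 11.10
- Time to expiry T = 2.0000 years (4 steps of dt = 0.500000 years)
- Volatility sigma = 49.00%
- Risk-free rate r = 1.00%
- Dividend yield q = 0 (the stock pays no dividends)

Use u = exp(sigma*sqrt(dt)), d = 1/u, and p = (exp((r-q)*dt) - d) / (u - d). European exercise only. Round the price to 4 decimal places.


Answer: Price = V(0,0) = 2.8470

Derivation:
dt = T/N = 0.500000
u = exp(sigma*sqrt(dt)) = 1.414084; d = 1/u = 0.707171
p = (exp((r-q)*dt) - d) / (u - d) = 0.421326
Discount per step: exp(-r*dt) = 0.995012
Stock lattice S(k, i) with i counting down-moves:
  k=0: S(0,0) = 10.8100
  k=1: S(1,0) = 15.2863; S(1,1) = 7.6445
  k=2: S(2,0) = 21.6161; S(2,1) = 10.8100; S(2,2) = 5.4060
  k=3: S(3,0) = 30.5669; S(3,1) = 15.2863; S(3,2) = 7.6445; S(3,3) = 3.8230
  k=4: S(4,0) = 43.2242; S(4,1) = 21.6161; S(4,2) = 10.8100; S(4,3) = 5.4060; S(4,4) = 2.7035
Terminal payoffs V(N, i) = max(K - S_T, 0):
  V(4,0) = 0.000000; V(4,1) = 0.000000; V(4,2) = 0.290000; V(4,3) = 5.694013; V(4,4) = 8.396513
Backward induction: V(k, i) = exp(-r*dt) * [p * V(k+1, i) + (1-p) * V(k+1, i+1)].
  V(3,0) = exp(-r*dt) * [p*0.000000 + (1-p)*0.000000] = 0.000000
  V(3,1) = exp(-r*dt) * [p*0.000000 + (1-p)*0.290000] = 0.166978
  V(3,2) = exp(-r*dt) * [p*0.290000 + (1-p)*5.694013] = 3.400117
  V(3,3) = exp(-r*dt) * [p*5.694013 + (1-p)*8.396513] = 7.221680
  V(2,0) = exp(-r*dt) * [p*0.000000 + (1-p)*0.166978] = 0.096144
  V(2,1) = exp(-r*dt) * [p*0.166978 + (1-p)*3.400117] = 2.027746
  V(2,2) = exp(-r*dt) * [p*3.400117 + (1-p)*7.221680] = 5.583566
  V(1,0) = exp(-r*dt) * [p*0.096144 + (1-p)*2.027746] = 1.207857
  V(1,1) = exp(-r*dt) * [p*2.027746 + (1-p)*5.583566] = 4.065029
  V(0,0) = exp(-r*dt) * [p*1.207857 + (1-p)*4.065029] = 2.846956


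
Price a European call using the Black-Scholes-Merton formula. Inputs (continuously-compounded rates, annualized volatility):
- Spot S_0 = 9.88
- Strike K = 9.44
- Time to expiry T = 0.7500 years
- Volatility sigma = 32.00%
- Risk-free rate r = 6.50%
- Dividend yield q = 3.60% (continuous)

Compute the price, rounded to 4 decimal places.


Answer: Price = 1.3682

Derivation:
d1 = (ln(S/K) + (r - q + 0.5*sigma^2) * T) / (sigma * sqrt(T)) = 0.38143559
d2 = d1 - sigma * sqrt(T) = 0.10430746
exp(-rT) = 0.95241920; exp(-qT) = 0.97336124
C = S_0 * exp(-qT) * N(d1) - K * exp(-rT) * N(d2)
N(d1) = 0.64855997; N(d2) = 0.54153732
C = 9.8800 * 0.97336124 * 0.64855997 - 9.4400 * 0.95241920 * 0.54153732 = 1.3682


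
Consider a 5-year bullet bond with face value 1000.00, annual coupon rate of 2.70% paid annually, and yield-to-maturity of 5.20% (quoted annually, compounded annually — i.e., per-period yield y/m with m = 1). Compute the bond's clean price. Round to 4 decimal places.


Coupon per period c = face * coupon_rate / m = 27.000000
Periods per year m = 1; per-period yield y/m = 0.052000
Number of cashflows N = 5
Cashflows (t years, CF_t, discount factor 1/(1+y/m)^(m*t), PV):
  t = 1.0000: CF_t = 27.000000, DF = 0.950570, PV = 25.665399
  t = 2.0000: CF_t = 27.000000, DF = 0.903584, PV = 24.396767
  t = 3.0000: CF_t = 27.000000, DF = 0.858920, PV = 23.190843
  t = 4.0000: CF_t = 27.000000, DF = 0.816464, PV = 22.044528
  t = 5.0000: CF_t = 1027.000000, DF = 0.776106, PV = 797.061339
Price P = sum_t PV_t = 892.358877

Answer: Price = 892.3589


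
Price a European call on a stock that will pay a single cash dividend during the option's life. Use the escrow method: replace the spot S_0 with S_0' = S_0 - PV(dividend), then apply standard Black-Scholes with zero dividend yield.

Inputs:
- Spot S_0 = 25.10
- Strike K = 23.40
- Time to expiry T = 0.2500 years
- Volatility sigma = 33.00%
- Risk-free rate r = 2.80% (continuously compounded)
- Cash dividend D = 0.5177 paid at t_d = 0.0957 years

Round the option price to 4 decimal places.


Answer: Price = 2.3361

Derivation:
PV(D) = D * exp(-r * t_d) = 0.5177 * 0.99732399 = 0.51631463
S_0' = S_0 - PV(D) = 25.1000 - 0.51631463 = 24.58368537
d1 = (ln(S_0'/K) + (r + sigma^2/2)*T) / (sigma*sqrt(T)) = 0.42399700
d2 = d1 - sigma*sqrt(T) = 0.25899700
exp(-rT) = 0.99302444
N(d1) = 0.66421600; N(d2) = 0.60218122
C = S_0' * N(d1) - K * exp(-rT) * N(d2) = 24.58368537 * 0.66421600 - 23.4000 * 0.99302444 * 0.60218122 = 2.3361


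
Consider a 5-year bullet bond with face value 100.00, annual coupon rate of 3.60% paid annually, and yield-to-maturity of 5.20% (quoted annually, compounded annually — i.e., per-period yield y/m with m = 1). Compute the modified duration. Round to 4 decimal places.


Answer: Modified duration = 4.4203

Derivation:
Coupon per period c = face * coupon_rate / m = 3.600000
Periods per year m = 1; per-period yield y/m = 0.052000
Number of cashflows N = 5
Cashflows (t years, CF_t, discount factor 1/(1+y/m)^(m*t), PV):
  t = 1.0000: CF_t = 3.600000, DF = 0.950570, PV = 3.422053
  t = 2.0000: CF_t = 3.600000, DF = 0.903584, PV = 3.252902
  t = 3.0000: CF_t = 3.600000, DF = 0.858920, PV = 3.092112
  t = 4.0000: CF_t = 3.600000, DF = 0.816464, PV = 2.939270
  t = 5.0000: CF_t = 103.600000, DF = 0.776106, PV = 80.404630
Price P = sum_t PV_t = 93.110968
First compute Macaulay numerator sum_t t * PV_t:
  t * PV_t at t = 1.0000: 3.422053
  t * PV_t at t = 2.0000: 6.505805
  t * PV_t at t = 3.0000: 9.276337
  t * PV_t at t = 4.0000: 11.757082
  t * PV_t at t = 5.0000: 402.023149
Macaulay duration D = 432.984426 / 93.110968 = 4.650198
Modified duration = D / (1 + y/m) = 4.650198 / (1 + 0.052000) = 4.420340


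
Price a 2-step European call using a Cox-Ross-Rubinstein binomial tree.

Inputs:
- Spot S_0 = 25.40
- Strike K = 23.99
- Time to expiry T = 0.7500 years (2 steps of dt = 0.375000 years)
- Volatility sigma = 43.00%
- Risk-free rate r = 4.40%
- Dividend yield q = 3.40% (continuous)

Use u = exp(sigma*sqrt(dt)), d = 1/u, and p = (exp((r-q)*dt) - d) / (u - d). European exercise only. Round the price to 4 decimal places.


Answer: Price = V(0,0) = 4.2612

Derivation:
dt = T/N = 0.375000
u = exp(sigma*sqrt(dt)) = 1.301243; d = 1/u = 0.768496
p = (exp((r-q)*dt) - d) / (u - d) = 0.441600
Discount per step: exp(-r*dt) = 0.983635
Stock lattice S(k, i) with i counting down-moves:
  k=0: S(0,0) = 25.4000
  k=1: S(1,0) = 33.0516; S(1,1) = 19.5198
  k=2: S(2,0) = 43.0081; S(2,1) = 25.4000; S(2,2) = 15.0009
Terminal payoffs V(N, i) = max(S_T - K, 0):
  V(2,0) = 19.018143; V(2,1) = 1.410000; V(2,2) = 0.000000
Backward induction: V(k, i) = exp(-r*dt) * [p * V(k+1, i) + (1-p) * V(k+1, i+1)].
  V(1,0) = exp(-r*dt) * [p*19.018143 + (1-p)*1.410000] = 9.035433
  V(1,1) = exp(-r*dt) * [p*1.410000 + (1-p)*0.000000] = 0.612466
  V(0,0) = exp(-r*dt) * [p*9.035433 + (1-p)*0.612466] = 4.261155


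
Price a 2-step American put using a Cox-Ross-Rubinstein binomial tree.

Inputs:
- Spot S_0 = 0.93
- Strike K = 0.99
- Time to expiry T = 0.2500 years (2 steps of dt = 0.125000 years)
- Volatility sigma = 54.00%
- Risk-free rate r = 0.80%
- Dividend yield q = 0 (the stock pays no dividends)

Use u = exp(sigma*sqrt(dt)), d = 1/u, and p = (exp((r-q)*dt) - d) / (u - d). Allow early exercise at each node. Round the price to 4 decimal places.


dt = T/N = 0.125000
u = exp(sigma*sqrt(dt)) = 1.210361; d = 1/u = 0.826200
p = (exp((r-q)*dt) - d) / (u - d) = 0.455019
Discount per step: exp(-r*dt) = 0.999000
Stock lattice S(k, i) with i counting down-moves:
  k=0: S(0,0) = 0.9300
  k=1: S(1,0) = 1.1256; S(1,1) = 0.7684
  k=2: S(2,0) = 1.3624; S(2,1) = 0.9300; S(2,2) = 0.6348
Terminal payoffs V(N, i) = max(K - S_T, 0):
  V(2,0) = 0.000000; V(2,1) = 0.060000; V(2,2) = 0.355177
Backward induction: V(k, i) = exp(-r*dt) * [p * V(k+1, i) + (1-p) * V(k+1, i+1)]; then take max(V_cont, immediate exercise) for American.
  V(1,0) = exp(-r*dt) * [p*0.000000 + (1-p)*0.060000] = 0.032666; exercise = 0.000000; V(1,0) = max -> 0.032666
  V(1,1) = exp(-r*dt) * [p*0.060000 + (1-p)*0.355177] = 0.220645; exercise = 0.221634; V(1,1) = max -> 0.221634
  V(0,0) = exp(-r*dt) * [p*0.032666 + (1-p)*0.221634] = 0.135515; exercise = 0.060000; V(0,0) = max -> 0.135515

Answer: Price = V(0,0) = 0.1355


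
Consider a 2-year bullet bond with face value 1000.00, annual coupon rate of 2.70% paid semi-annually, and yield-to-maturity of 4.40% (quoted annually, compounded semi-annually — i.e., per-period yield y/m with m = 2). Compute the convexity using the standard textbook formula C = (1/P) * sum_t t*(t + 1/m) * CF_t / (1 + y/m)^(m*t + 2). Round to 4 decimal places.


Answer: Convexity = 4.6585

Derivation:
Coupon per period c = face * coupon_rate / m = 13.500000
Periods per year m = 2; per-period yield y/m = 0.022000
Number of cashflows N = 4
Cashflows (t years, CF_t, discount factor 1/(1+y/m)^(m*t), PV):
  t = 0.5000: CF_t = 13.500000, DF = 0.978474, PV = 13.209393
  t = 1.0000: CF_t = 13.500000, DF = 0.957411, PV = 12.925042
  t = 1.5000: CF_t = 13.500000, DF = 0.936801, PV = 12.646813
  t = 2.0000: CF_t = 1013.500000, DF = 0.916635, PV = 929.009532
Price P = sum_t PV_t = 967.790780
Convexity numerator sum_t t*(t + 1/m) * CF_t / (1+y/m)^(m*t + 2):
  t = 0.5000: term = 6.323406
  t = 1.0000: term = 18.561858
  t = 1.5000: term = 36.324575
  t = 2.0000: term = 4447.217629
Convexity = (1/P) * sum = 4508.427468 / 967.790780 = 4.658473


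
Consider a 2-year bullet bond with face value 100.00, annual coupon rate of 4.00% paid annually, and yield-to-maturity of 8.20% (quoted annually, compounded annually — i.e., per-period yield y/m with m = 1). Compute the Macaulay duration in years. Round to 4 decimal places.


Answer: Macaulay duration = 1.9600 years

Derivation:
Coupon per period c = face * coupon_rate / m = 4.000000
Periods per year m = 1; per-period yield y/m = 0.082000
Number of cashflows N = 2
Cashflows (t years, CF_t, discount factor 1/(1+y/m)^(m*t), PV):
  t = 1.0000: CF_t = 4.000000, DF = 0.924214, PV = 3.696858
  t = 2.0000: CF_t = 104.000000, DF = 0.854172, PV = 88.833918
Price P = sum_t PV_t = 92.530776
Macaulay numerator sum_t t * PV_t:
  t * PV_t at t = 1.0000: 3.696858
  t * PV_t at t = 2.0000: 177.667836
Macaulay duration D = (sum_t t * PV_t) / P = 181.364694 / 92.530776 = 1.960047


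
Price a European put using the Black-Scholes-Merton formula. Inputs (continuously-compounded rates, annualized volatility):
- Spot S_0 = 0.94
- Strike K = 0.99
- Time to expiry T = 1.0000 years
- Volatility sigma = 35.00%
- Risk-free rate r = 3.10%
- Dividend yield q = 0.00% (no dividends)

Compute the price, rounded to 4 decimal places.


d1 = (ln(S/K) + (r - q + 0.5*sigma^2) * T) / (sigma * sqrt(T)) = 0.11549981
d2 = d1 - sigma * sqrt(T) = -0.23450019
exp(-rT) = 0.96947557; exp(-qT) = 1.00000000
P = K * exp(-rT) * N(-d2) - S_0 * exp(-qT) * N(-d1)
N(-d1) = 0.45402449; N(-d2) = 0.59270166
P = 0.9900 * 0.96947557 * 0.59270166 - 0.9400 * 1.00000000 * 0.45402449 = 0.1421

Answer: Price = 0.1421


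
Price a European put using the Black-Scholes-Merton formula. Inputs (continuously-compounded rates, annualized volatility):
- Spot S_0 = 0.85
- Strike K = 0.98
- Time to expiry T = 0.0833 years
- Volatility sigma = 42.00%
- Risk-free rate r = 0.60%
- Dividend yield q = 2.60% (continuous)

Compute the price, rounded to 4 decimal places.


Answer: Price = 0.1377

Derivation:
d1 = (ln(S/K) + (r - q + 0.5*sigma^2) * T) / (sigma * sqrt(T)) = -1.12717328
d2 = d1 - sigma * sqrt(T) = -1.24839259
exp(-rT) = 0.99950032; exp(-qT) = 0.99783654
P = K * exp(-rT) * N(-d2) - S_0 * exp(-qT) * N(-d1)
N(-d1) = 0.87016539; N(-d2) = 0.89405634
P = 0.9800 * 0.99950032 * 0.89405634 - 0.8500 * 0.99783654 * 0.87016539 = 0.1377


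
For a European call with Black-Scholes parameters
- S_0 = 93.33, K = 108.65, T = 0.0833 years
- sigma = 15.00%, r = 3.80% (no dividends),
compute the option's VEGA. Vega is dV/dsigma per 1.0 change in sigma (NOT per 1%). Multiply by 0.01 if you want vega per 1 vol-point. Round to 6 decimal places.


Answer: Vega = 0.031430

Derivation:
d1 = -3.4160006825; d2 = -3.4592932915
phi(d1) = 0.0011668250; exp(-qT) = 1.0000000000; exp(-rT) = 0.9968396046
Vega = S * exp(-qT) * phi(d1) * sqrt(T) = 93.3300 * 1.0000000000 * 0.0011668250 * 0.2886173938 = 0.031430


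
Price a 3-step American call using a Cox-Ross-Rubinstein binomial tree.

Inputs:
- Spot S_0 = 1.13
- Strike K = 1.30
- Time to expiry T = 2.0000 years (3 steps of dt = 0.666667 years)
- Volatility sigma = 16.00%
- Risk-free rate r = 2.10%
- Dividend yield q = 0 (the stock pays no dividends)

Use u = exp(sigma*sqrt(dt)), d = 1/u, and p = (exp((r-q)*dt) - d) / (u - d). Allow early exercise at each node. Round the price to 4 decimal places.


Answer: Price = V(0,0) = 0.0505

Derivation:
dt = T/N = 0.666667
u = exp(sigma*sqrt(dt)) = 1.139557; d = 1/u = 0.877534
p = (exp((r-q)*dt) - d) / (u - d) = 0.521193
Discount per step: exp(-r*dt) = 0.986098
Stock lattice S(k, i) with i counting down-moves:
  k=0: S(0,0) = 1.1300
  k=1: S(1,0) = 1.2877; S(1,1) = 0.9916
  k=2: S(2,0) = 1.4674; S(2,1) = 1.1300; S(2,2) = 0.8702
  k=3: S(3,0) = 1.6722; S(3,1) = 1.2877; S(3,2) = 0.9916; S(3,3) = 0.7636
Terminal payoffs V(N, i) = max(S_T - K, 0):
  V(3,0) = 0.372193; V(3,1) = 0.000000; V(3,2) = 0.000000; V(3,3) = 0.000000
Backward induction: V(k, i) = exp(-r*dt) * [p * V(k+1, i) + (1-p) * V(k+1, i+1)]; then take max(V_cont, immediate exercise) for American.
  V(2,0) = exp(-r*dt) * [p*0.372193 + (1-p)*0.000000] = 0.191287; exercise = 0.167406; V(2,0) = max -> 0.191287
  V(2,1) = exp(-r*dt) * [p*0.000000 + (1-p)*0.000000] = 0.000000; exercise = 0.000000; V(2,1) = max -> 0.000000
  V(2,2) = exp(-r*dt) * [p*0.000000 + (1-p)*0.000000] = 0.000000; exercise = 0.000000; V(2,2) = max -> 0.000000
  V(1,0) = exp(-r*dt) * [p*0.191287 + (1-p)*0.000000] = 0.098312; exercise = 0.000000; V(1,0) = max -> 0.098312
  V(1,1) = exp(-r*dt) * [p*0.000000 + (1-p)*0.000000] = 0.000000; exercise = 0.000000; V(1,1) = max -> 0.000000
  V(0,0) = exp(-r*dt) * [p*0.098312 + (1-p)*0.000000] = 0.050527; exercise = 0.000000; V(0,0) = max -> 0.050527
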